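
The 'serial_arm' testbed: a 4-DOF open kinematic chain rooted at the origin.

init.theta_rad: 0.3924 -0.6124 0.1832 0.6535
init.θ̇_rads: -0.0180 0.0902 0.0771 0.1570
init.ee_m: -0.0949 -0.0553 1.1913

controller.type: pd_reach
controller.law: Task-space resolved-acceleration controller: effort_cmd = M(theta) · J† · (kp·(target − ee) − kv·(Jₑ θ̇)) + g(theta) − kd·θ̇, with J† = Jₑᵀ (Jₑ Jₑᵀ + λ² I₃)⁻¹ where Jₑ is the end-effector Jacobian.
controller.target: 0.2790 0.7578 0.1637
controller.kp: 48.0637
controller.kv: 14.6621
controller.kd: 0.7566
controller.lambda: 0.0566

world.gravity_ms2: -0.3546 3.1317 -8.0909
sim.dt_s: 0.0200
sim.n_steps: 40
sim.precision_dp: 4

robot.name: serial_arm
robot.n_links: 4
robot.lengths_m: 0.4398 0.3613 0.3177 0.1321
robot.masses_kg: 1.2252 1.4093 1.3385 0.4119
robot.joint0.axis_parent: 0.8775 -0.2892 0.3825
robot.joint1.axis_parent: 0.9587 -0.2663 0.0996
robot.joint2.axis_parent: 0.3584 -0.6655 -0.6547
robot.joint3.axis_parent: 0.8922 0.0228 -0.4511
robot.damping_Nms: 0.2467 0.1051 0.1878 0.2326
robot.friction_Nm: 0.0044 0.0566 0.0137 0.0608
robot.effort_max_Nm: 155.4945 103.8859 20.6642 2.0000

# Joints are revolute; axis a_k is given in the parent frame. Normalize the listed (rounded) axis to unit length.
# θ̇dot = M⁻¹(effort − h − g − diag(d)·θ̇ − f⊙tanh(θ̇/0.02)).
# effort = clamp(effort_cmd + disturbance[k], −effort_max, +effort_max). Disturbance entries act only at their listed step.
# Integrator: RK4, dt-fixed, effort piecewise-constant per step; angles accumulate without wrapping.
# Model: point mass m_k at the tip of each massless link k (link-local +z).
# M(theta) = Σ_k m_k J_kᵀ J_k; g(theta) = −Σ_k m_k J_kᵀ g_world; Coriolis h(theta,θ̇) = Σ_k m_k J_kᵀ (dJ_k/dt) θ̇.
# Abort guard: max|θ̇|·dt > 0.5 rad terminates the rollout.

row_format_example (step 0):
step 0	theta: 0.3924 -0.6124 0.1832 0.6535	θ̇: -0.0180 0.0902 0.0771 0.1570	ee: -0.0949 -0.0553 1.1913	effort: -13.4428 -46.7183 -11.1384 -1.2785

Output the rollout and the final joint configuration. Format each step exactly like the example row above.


step 1	theta: 0.4224 -0.6636 0.1658 0.6709	θ̇: 2.9323 -5.0466 -1.8001 1.1250	ee: -0.0923 -0.0475 1.1841	effort: 2.8866 -23.1264 -5.9176 -1.5221
step 2	theta: 0.4965 -0.7889 0.1192 0.6574	θ̇: 4.3862 -7.3296 -2.8849 -2.0172	ee: -0.0843 -0.0218 1.1652	effort: 17.6858 -4.8177 -2.1759 1.2249
step 3	theta: 0.5902 -0.9438 0.0509 0.6699	θ̇: 4.9483 -8.0667 -3.8493 2.1016	ee: -0.0738 0.0077 1.1323	effort: -11.0311 -8.1492 -2.4377 -2.0000
step 4	theta: 0.6861 -1.0996 -0.0228 0.6298	θ̇: 4.6403 -7.5604 -3.5683 -4.5764	ee: -0.0623 0.0437 1.0905	effort: 6.7812 8.4270 0.5245 2.0000
step 5	theta: 0.7748 -1.2459 -0.0965 0.6260	θ̇: 4.2714 -7.0956 -3.7285 2.5358	ee: -0.0508 0.0762 1.0414	effort: -25.6844 -2.0670 -1.0515 -2.0000
step 6	theta: 0.8529 -1.3792 -0.1618 0.5905	θ̇: 3.5334 -6.2956 -2.8585 -4.3538	ee: -0.0392 0.1112 0.9890	effort: -1.9295 15.4487 2.1641 2.0000
step 7	theta: 0.9173 -1.4995 -0.2177 0.5879	θ̇: 2.9392 -5.7474 -2.6926 2.4485	ee: -0.0273 0.1428 0.9361	effort: -22.5186 5.6605 0.7896 -2.0000
step 8	theta: 0.9689 -1.6072 -0.2622 0.5485	θ̇: 2.2094 -5.0724 -1.8107 -4.6917	ee: -0.0151 0.1773 0.8832	effort: 1.0673 22.8165 3.9947 2.0000
step 9	theta: 1.0071 -1.7038 -0.2973 0.5353	θ̇: 1.6253 -4.5704 -1.6809 1.7832	ee: -0.0020 0.2090 0.8325	effort: -13.8247 12.5529 2.5050 -1.3022
step 10	theta: 1.0332 -1.7895 -0.3235 0.5040	θ̇: 0.9748 -4.0262 -0.9694 -3.6161	ee: 0.0116 0.2413 0.7830	effort: 2.6044 25.3445 4.8401 2.0000
step 11	theta: 1.0470 -1.8658 -0.3418 0.5015	θ̇: 0.4172 -3.5817 -0.8503 1.9754	ee: 0.0260 0.2705 0.7370	effort: -7.0855 16.1319 3.3860 -1.2557
step 12	theta: 1.0500 -1.9322 -0.3528 0.4699	θ̇: -0.1360 -3.0852 -0.2719 -3.7754	ee: 0.0406 0.3009 0.6918	effort: 7.4845 28.5292 5.5880 2.0000
step 13	theta: 1.0424 -1.9899 -0.3582 0.4613	θ̇: -0.6028 -2.6544 -0.2719 1.5799	ee: 0.0557 0.3282 0.6502	effort: -0.9399 18.7777 3.9909 -0.7972
step 14	theta: 1.0261 -2.0383 -0.3593 0.4364	θ̇: -1.0428 -2.2141 0.1509 -2.9800	ee: 0.0707 0.3551 0.6099	effort: 9.3575 28.0990 5.5826 2.0000
step 15	theta: 1.0014 -2.0791 -0.3566 0.4375	θ̇: -1.4181 -1.8349 0.1135 1.8668	ee: 0.0858 0.3788 0.5737	effort: 2.6347 18.8716 4.0130 -0.9605
step 16	theta: 0.9700 -2.1114 -0.3510 0.4097	θ̇: -1.7300 -1.4208 0.4396 -3.4083	ee: 0.1005 0.4026 0.5377	effort: 12.7427 28.8033 5.7041 2.0000
step 17	theta: 0.9328 -2.1367 -0.3434 0.4038	θ̇: -1.9790 -1.0779 0.3184 1.5696	ee: 0.1149 0.4235 0.5058	effort: 5.7925 18.6005 3.9581 -0.6952
step 18	theta: 0.8914 -2.1546 -0.3345 0.3799	θ̇: -2.1665 -0.7375 0.5640 -2.8732	ee: 0.1287 0.4436 0.4750	effort: 13.7040 26.5306 5.2467 2.0000
step 19	theta: 0.8465 -2.1672 -0.3243 0.3825	θ̇: -2.3097 -0.4851 0.4537 1.9191	ee: 0.1421 0.4612 0.4488	effort: 7.3453 16.5409 3.4924 -0.9938
step 20	theta: 0.7997 -2.1737 -0.3131 0.3548	θ̇: -2.3812 -0.1981 0.6664 -3.4286	ee: 0.1546 0.4788 0.4222	effort: 16.0527 25.9082 5.0205 2.0000
step 21	theta: 0.7516 -2.1761 -0.3013 0.3505	θ̇: -2.4192 -0.0095 0.5103 1.7187	ee: 0.1666 0.4943 0.3999	effort: 9.0173 14.9206 3.1161 -0.8651
step 22	theta: 0.7035 -2.1740 -0.2892 0.3246	θ̇: -2.4035 0.1893 0.7010 -3.0973	ee: 0.1778 0.5095 0.3780	effort: 16.5905 23.3498 4.4272 2.0000
step 23	theta: 0.6556 -2.1697 -0.2764 0.3272	θ̇: -2.3750 0.2819 0.5748 2.0657	ee: 0.1885 0.5230 0.3604	effort: 9.6325 12.5413 2.5362 -1.1894
step 24	theta: 0.6091 -2.1621 -0.2632 0.2976	θ̇: -2.2994 0.4373 0.7485 -3.6415	ee: 0.1982 0.5364 0.3417	effort: 18.2622 22.7672 4.1556 2.0000
step 25	theta: 0.5638 -2.1533 -0.2498 0.2940	θ̇: -2.2214 0.4818 0.5901 1.9140	ee: 0.2076 0.5486 0.3270	effort: 10.5456 11.1381 2.1773 -1.1083
step 26	theta: 0.5205 -2.1423 -0.2364 0.2662	θ̇: -2.1162 0.5808 0.7454 -3.3785	ee: 0.2160 0.5605 0.3117	effort: 18.4298 20.8160 3.6715 2.0000
step 27	theta: 0.4791 -2.1313 -0.2228 0.2682	θ̇: -2.0203 0.5642 0.6093 2.2082	ee: 0.2243 0.5713 0.3004	effort: 10.6994 9.3872 1.7457 -1.3854
step 28	theta: 0.4400 -2.1188 -0.2092 0.2370	θ̇: -1.9018 0.6472 0.7527 -3.8535	ee: 0.2314 0.5819 0.2872	effort: 19.5758 20.7141 3.5083 2.0000
step 29	theta: 0.4030 -2.1067 -0.1957 0.2336	θ̇: -1.7950 0.6083 0.5959 2.0666	ee: 0.2384 0.5916 0.2775	effort: 11.2177 8.6030 1.5287 -1.3029
step 30	theta: 0.3684 -2.0936 -0.1825 0.2043	θ̇: -1.6785 0.6620 0.7254 -3.5954	ee: 0.2444 0.6010 0.2666	effort: 19.4329 19.3800 3.1649 2.0000
step 31	theta: 0.3358 -2.0816 -0.1693 0.2060	θ̇: -1.5774 0.5889 0.5906 2.3164	ee: 0.2506 0.6097 0.2593	effort: 11.1567 7.4969 1.2517 -1.5321
step 32	theta: 0.3055 -2.0687 -0.1563 0.1736	θ̇: -1.4681 0.6478 0.7083 -4.0082	ee: 0.2555 0.6180 0.2497	effort: 20.2249 19.6617 3.0966 2.0000
step 33	theta: 0.2770 -2.0570 -0.1436 0.1703	θ̇: -1.3718 0.5709 0.5599 2.1693	ee: 0.2606 0.6257 0.2434	effort: 11.5147 7.1826 1.1485 -1.4350
step 34	theta: 0.2507 -2.0447 -0.1314 0.1400	θ̇: -1.2742 0.6157 0.6669 -3.7428	ee: 0.2647 0.6330 0.2354	effort: 19.8856 18.6883 2.8461 2.0000
step 35	theta: 0.2260 -2.0339 -0.1192 0.1414	θ̇: -1.1899 0.5192 0.5413 2.3881	ee: 0.2691 0.6399 0.2307	effort: 11.3946 6.4638 0.9706 -1.6307
step 36	theta: 0.2031 -2.0224 -0.1074 0.1083	θ̇: -1.1042 0.5787 0.6374 -4.1116	ee: 0.2722 0.6463 0.2235	effort: 20.4520 19.1493 2.8270 2.0000
step 37	theta: 0.1818 -2.0123 -0.0959 0.1050	θ̇: -1.0284 0.4867 0.5039 2.2383	ee: 0.2758 0.6524 0.2193	effort: 11.7074 6.3980 0.9304 -1.5253
step 38	theta: 0.1620 -2.0015 -0.0850 0.0740	θ̇: -0.9542 0.5379 0.5917 -3.8457	ee: 0.2783 0.6580 0.2133	effort: 20.0120 18.3547 2.6277 2.0000
step 39	theta: 0.1436 -1.9924 -0.0742 0.0752	θ̇: -0.8899 0.4326 0.4810 2.4365	ee: 0.2814 0.6636 0.2104	effort: 11.6043 5.8828 0.8083 -1.6999
step 40	theta: 0.1265 -1.9825 -0.0639 0.0416	θ̇: -0.8266 0.5010 0.5584 -4.1839	ee: 0.2833 0.6684 0.2048
final theta (rad): 0.1265 -1.9825 -0.0639 0.0416


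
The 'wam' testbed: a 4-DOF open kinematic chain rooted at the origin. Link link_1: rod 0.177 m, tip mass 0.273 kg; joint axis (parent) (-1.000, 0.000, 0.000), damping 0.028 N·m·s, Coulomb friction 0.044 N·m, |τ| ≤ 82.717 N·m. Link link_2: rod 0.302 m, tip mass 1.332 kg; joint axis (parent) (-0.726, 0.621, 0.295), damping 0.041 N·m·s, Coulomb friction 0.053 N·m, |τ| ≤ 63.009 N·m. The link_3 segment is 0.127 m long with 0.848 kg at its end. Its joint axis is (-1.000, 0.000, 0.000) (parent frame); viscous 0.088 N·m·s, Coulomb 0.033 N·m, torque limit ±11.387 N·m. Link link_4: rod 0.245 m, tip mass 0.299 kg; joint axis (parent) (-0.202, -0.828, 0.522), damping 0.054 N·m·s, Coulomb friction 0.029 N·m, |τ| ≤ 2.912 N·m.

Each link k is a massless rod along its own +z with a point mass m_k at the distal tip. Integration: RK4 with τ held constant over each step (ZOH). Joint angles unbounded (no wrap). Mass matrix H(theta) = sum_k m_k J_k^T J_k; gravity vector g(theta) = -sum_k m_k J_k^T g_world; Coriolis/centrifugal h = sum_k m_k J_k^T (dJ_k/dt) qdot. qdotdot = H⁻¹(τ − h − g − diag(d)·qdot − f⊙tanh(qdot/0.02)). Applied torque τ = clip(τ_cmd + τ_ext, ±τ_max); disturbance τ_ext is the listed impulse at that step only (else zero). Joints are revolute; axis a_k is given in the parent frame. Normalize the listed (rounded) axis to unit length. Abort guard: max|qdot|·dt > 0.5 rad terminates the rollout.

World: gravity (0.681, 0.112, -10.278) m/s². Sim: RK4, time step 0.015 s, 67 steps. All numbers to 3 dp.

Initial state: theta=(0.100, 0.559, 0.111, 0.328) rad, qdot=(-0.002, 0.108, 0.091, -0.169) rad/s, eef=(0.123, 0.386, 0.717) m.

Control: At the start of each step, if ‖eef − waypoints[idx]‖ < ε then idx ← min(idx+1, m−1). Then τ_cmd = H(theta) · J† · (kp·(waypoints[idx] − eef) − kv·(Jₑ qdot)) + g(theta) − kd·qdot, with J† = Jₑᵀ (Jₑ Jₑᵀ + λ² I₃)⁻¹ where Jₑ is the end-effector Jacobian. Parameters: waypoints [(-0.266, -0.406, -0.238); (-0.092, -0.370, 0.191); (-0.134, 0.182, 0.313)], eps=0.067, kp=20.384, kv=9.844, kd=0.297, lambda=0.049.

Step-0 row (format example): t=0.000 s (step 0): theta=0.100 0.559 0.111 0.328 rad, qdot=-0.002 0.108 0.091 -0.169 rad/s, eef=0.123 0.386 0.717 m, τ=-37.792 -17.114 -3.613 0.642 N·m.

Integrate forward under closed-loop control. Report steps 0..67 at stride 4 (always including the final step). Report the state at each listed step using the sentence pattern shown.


t=0.060 s (step 4): theta=-0.090 0.716 0.288 0.385 rad, qdot=-5.419 4.229 4.356 0.010 rad/s, eef=0.125 0.363 0.699 m, τ=-16.831 -11.916 -2.383 0.624 N·m.
t=0.120 s (step 8): theta=-0.461 0.986 0.521 0.312 rad, qdot=-6.455 4.280 3.262 -2.001 rad/s, eef=0.123 0.284 0.676 m, τ=-2.706 -4.718 -0.336 0.778 N·m.
t=0.180 s (step 12): theta=-0.821 1.185 0.704 0.193 rad, qdot=-5.378 2.195 3.125 -1.747 rad/s, eef=0.092 0.181 0.660 m, τ=0.838 -2.012 -0.208 0.310 N·m.
t=0.240 s (step 16): theta=-1.100 1.245 0.909 0.114 rad, qdot=-3.937 -0.140 3.663 -0.804 rad/s, eef=0.044 0.070 0.638 m, τ=2.873 -0.475 -0.638 -0.114 N·m.
t=0.300 s (step 20): theta=-1.303 1.189 1.125 0.094 rad, qdot=-2.896 -1.610 3.414 0.054 rad/s, eef=0.002 -0.041 0.601 m, τ=6.323 2.242 -0.624 -0.340 N·m.
t=0.360 s (step 24): theta=-1.458 1.072 1.309 0.107 rad, qdot=-2.314 -2.144 2.689 0.332 rad/s, eef=-0.023 -0.141 0.552 m, τ=9.203 4.563 -0.397 -0.315 N·m.
t=0.420 s (step 28): theta=-1.587 0.944 1.449 0.130 rad, qdot=-2.045 -2.080 2.000 0.418 rad/s, eef=-0.036 -0.225 0.497 m, τ=11.055 5.926 -0.228 -0.264 N·m.
t=0.480 s (step 32): theta=-1.706 0.827 1.553 0.156 rad, qdot=-1.917 -1.794 1.506 0.453 rad/s, eef=-0.044 -0.293 0.438 m, τ=12.202 6.668 -0.135 -0.240 N·m.
t=0.540 s (step 36): theta=-1.818 0.729 1.632 0.184 rad, qdot=-1.830 -1.473 1.157 0.480 rad/s, eef=-0.050 -0.346 0.378 m, τ=12.901 7.075 -0.062 -0.239 N·m.
t=0.600 s (step 40): theta=-1.925 0.650 1.693 0.214 rad, qdot=-1.744 -1.179 0.895 0.498 rad/s, eef=-0.055 -0.386 0.319 m, τ=13.279 7.281 0.022 -0.247 N·m.
t=0.660 s (step 44): theta=-2.027 0.587 1.741 0.244 rad, qdot=-1.646 -0.927 0.688 0.504 rad/s, eef=-0.060 -0.416 0.262 m, τ=13.402 7.346 0.124 -0.258 N·m.
t=0.720 s (step 48): theta=-2.122 0.538 1.777 0.274 rad, qdot=-1.534 -0.713 0.522 0.503 rad/s, eef=-0.066 -0.437 0.208 m, τ=13.321 7.306 0.236 -0.269 N·m.
t=0.780 s (step 52): theta=-2.211 0.500 1.804 0.304 rad, qdot=-1.411 -0.531 0.390 0.497 rad/s, eef=-0.071 -0.452 0.159 m, τ=13.084 7.191 0.351 -0.280 N·m.
t=0.840 s (step 56): theta=-2.292 0.473 1.824 0.333 rad, qdot=-1.280 -0.377 0.287 0.489 rad/s, eef=-0.076 -0.460 0.114 m, τ=12.734 7.025 0.462 -0.291 N·m.
t=0.900 s (step 60): theta=-2.364 0.455 1.839 0.362 rad, qdot=-1.148 -0.245 0.207 0.480 rad/s, eef=-0.081 -0.465 0.074 m, τ=12.313 6.832 0.562 -0.303 N·m.
t=0.960 s (step 64): theta=-2.429 0.443 1.850 0.391 rad, qdot=-1.017 -0.133 0.145 0.471 rad/s, eef=-0.086 -0.466 0.039 m, τ=11.857 6.631 0.651 -0.314 N·m.
t=1.005 s (step 67): theta=-2.473 0.439 1.855 0.412 rad, qdot=-0.923 -0.059 0.109 0.465 rad/s, eef=-0.090 -0.466 0.016 m.


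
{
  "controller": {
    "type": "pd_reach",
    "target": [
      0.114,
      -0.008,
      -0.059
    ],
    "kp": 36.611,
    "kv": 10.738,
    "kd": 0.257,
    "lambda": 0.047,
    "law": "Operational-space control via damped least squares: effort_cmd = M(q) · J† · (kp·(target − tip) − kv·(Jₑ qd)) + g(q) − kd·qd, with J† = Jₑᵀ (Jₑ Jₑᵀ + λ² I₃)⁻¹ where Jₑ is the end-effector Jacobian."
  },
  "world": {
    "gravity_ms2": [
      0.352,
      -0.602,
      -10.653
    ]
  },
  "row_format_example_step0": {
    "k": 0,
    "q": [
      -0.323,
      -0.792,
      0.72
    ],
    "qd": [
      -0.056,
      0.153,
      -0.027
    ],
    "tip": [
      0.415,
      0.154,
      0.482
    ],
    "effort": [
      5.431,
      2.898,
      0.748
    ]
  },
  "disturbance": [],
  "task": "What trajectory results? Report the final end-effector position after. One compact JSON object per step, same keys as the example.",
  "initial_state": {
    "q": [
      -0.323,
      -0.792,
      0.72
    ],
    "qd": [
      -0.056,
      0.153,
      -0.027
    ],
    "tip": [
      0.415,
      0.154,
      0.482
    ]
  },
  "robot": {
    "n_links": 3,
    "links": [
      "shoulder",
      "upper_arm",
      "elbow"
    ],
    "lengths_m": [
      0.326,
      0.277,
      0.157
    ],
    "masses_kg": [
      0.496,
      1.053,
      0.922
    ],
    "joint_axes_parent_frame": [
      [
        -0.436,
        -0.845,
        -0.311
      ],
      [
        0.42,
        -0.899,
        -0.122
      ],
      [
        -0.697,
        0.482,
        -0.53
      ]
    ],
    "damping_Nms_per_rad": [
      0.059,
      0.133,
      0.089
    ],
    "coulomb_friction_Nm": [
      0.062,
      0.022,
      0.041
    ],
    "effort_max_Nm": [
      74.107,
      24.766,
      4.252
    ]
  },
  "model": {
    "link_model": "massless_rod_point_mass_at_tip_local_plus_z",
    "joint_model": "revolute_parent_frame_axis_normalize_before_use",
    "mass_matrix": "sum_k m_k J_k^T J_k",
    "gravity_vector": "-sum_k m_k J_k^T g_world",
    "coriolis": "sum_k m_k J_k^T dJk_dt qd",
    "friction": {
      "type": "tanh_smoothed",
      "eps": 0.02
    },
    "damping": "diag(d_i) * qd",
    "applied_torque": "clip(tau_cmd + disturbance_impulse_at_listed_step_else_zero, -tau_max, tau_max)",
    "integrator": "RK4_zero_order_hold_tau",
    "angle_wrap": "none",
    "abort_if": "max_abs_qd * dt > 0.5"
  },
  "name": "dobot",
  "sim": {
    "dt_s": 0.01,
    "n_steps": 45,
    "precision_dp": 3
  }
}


{"k":1,"q":[-0.324,-0.789,0.729],"qd":[-0.091,0.417,1.79],"tip":[0.415,0.154,0.481],"effort":[5.677,3.374,0.11]}
{"k":2,"q":[-0.325,-0.785,0.751],"qd":[-0.084,0.464,2.582],"tip":[0.414,0.154,0.48],"effort":[5.928,3.708,-0.185]}
{"k":3,"q":[-0.325,-0.78,0.779],"qd":[-0.059,0.428,2.957],"tip":[0.413,0.154,0.478],"effort":[6.159,3.951,-0.336]}
{"k":4,"q":[-0.326,-0.776,0.809],"qd":[-0.025,0.36,3.154],"tip":[0.413,0.154,0.475],"effort":[6.361,4.132,-0.423]}
{"k":5,"q":[-0.326,-0.773,0.842],"qd":[0.013,0.28,3.272],"tip":[0.412,0.154,0.472],"effort":[6.533,4.267,-0.48]}
{"k":6,"q":[-0.325,-0.771,0.875],"qd":[0.053,0.196,3.352],"tip":[0.41,0.155,0.469],"effort":[6.678,4.365,-0.52]}
{"k":7,"q":[-0.325,-0.769,0.908],"qd":[0.097,0.108,3.407],"tip":[0.409,0.155,0.466],"effort":[6.788,4.434,-0.55]}
{"k":8,"q":[-0.324,-0.769,0.943],"qd":[0.143,0.017,3.446],"tip":[0.408,0.156,0.462],"effort":[6.863,4.481,-0.572]}
{"k":9,"q":[-0.322,-0.769,0.977],"qd":[0.19,-0.072,3.482],"tip":[0.406,0.157,0.458],"effort":[6.907,4.507,-0.592]}
{"k":10,"q":[-0.32,-0.77,1.012],"qd":[0.24,-0.165,3.505],"tip":[0.405,0.157,0.453],"effort":[6.92,4.518,-0.607]}
{"k":11,"q":[-0.317,-0.772,1.047],"qd":[0.291,-0.261,3.516],"tip":[0.403,0.158,0.449],"effort":[6.905,4.52,-0.618]}
{"k":12,"q":[-0.314,-0.775,1.083],"qd":[0.343,-0.361,3.517],"tip":[0.401,0.159,0.444],"effort":[6.863,4.515,-0.626]}
{"k":13,"q":[-0.31,-0.779,1.118],"qd":[0.395,-0.463,3.51],"tip":[0.398,0.16,0.439],"effort":[6.798,4.506,-0.632]}
{"k":14,"q":[-0.306,-0.784,1.153],"qd":[0.448,-0.569,3.495],"tip":[0.396,0.16,0.434],"effort":[6.712,4.495,-0.636]}
{"k":15,"q":[-0.301,-0.791,1.188],"qd":[0.499,-0.676,3.473],"tip":[0.394,0.161,0.428],"effort":[6.607,4.483,-0.637]}
{"k":16,"q":[-0.296,-0.798,1.222],"qd":[0.55,-0.785,3.444],"tip":[0.391,0.162,0.423],"effort":[6.485,4.471,-0.637]}
{"k":17,"q":[-0.29,-0.806,1.256],"qd":[0.6,-0.895,3.408],"tip":[0.388,0.163,0.417],"effort":[6.349,4.461,-0.635]}
{"k":18,"q":[-0.284,-0.816,1.29],"qd":[0.647,-1.005,3.365],"tip":[0.385,0.163,0.411],"effort":[6.201,4.453,-0.632]}
{"k":19,"q":[-0.277,-0.826,1.324],"qd":[0.693,-1.116,3.315],"tip":[0.382,0.164,0.405],"effort":[6.043,4.448,-0.627]}
{"k":20,"q":[-0.27,-0.838,1.357],"qd":[0.736,-1.227,3.26],"tip":[0.379,0.165,0.399],"effort":[5.877,4.447,-0.62]}
{"k":21,"q":[-0.263,-0.851,1.389],"qd":[0.775,-1.337,3.199],"tip":[0.376,0.165,0.393],"effort":[5.706,4.451,-0.612]}
{"k":22,"q":[-0.255,-0.865,1.421],"qd":[0.812,-1.445,3.132],"tip":[0.372,0.166,0.386],"effort":[5.531,4.459,-0.601]}
{"k":23,"q":[-0.246,-0.88,1.451],"qd":[0.845,-1.551,3.059],"tip":[0.368,0.166,0.38],"effort":[5.354,4.471,-0.59]}
{"k":24,"q":[-0.238,-0.896,1.482],"qd":[0.874,-1.655,2.982],"tip":[0.365,0.167,0.373],"effort":[5.177,4.489,-0.576]}
{"k":25,"q":[-0.229,-0.913,1.511],"qd":[0.898,-1.755,2.901],"tip":[0.361,0.167,0.366],"effort":[5.002,4.511,-0.561]}
{"k":26,"q":[-0.22,-0.931,1.54],"qd":[0.919,-1.852,2.816],"tip":[0.357,0.168,0.359],"effort":[4.829,4.539,-0.545]}
{"k":27,"q":[-0.211,-0.95,1.567],"qd":[0.934,-1.944,2.728],"tip":[0.353,0.168,0.352],"effort":[4.66,4.571,-0.527]}
{"k":28,"q":[-0.201,-0.97,1.594],"qd":[0.945,-2.032,2.637],"tip":[0.349,0.168,0.345],"effort":[4.497,4.609,-0.507]}
{"k":29,"q":[-0.192,-0.991,1.62],"qd":[0.952,-2.115,2.544],"tip":[0.345,0.168,0.337],"effort":[4.34,4.65,-0.487]}
{"k":30,"q":[-0.182,-1.012,1.645],"qd":[0.953,-2.192,2.449],"tip":[0.341,0.168,0.33],"effort":[4.19,4.696,-0.465]}
{"k":31,"q":[-0.173,-1.034,1.669],"qd":[0.948,-2.263,2.353],"tip":[0.337,0.168,0.322],"effort":[4.047,4.745,-0.442]}
{"k":32,"q":[-0.163,-1.057,1.692],"qd":[0.939,-2.329,2.258],"tip":[0.332,0.167,0.315],"effort":[3.913,4.798,-0.418]}
{"k":33,"q":[-0.154,-1.081,1.714],"qd":[0.924,-2.388,2.162],"tip":[0.328,0.167,0.307],"effort":[3.788,4.853,-0.394]}
{"k":34,"q":[-0.145,-1.105,1.736],"qd":[0.903,-2.441,2.068],"tip":[0.324,0.167,0.3],"effort":[3.672,4.911,-0.368]}
{"k":35,"q":[-0.136,-1.13,1.756],"qd":[0.877,-2.487,1.975],"tip":[0.319,0.166,0.292],"effort":[3.564,4.97,-0.343]}
{"k":36,"q":[-0.127,-1.155,1.775],"qd":[0.846,-2.527,1.883],"tip":[0.315,0.166,0.284],"effort":[3.466,5.031,-0.316]}
{"k":37,"q":[-0.119,-1.18,1.794],"qd":[0.809,-2.56,1.795],"tip":[0.311,0.165,0.277],"effort":[3.376,5.091,-0.29]}
{"k":38,"q":[-0.111,-1.206,1.811],"qd":[0.766,-2.586,1.709],"tip":[0.306,0.164,0.269],"effort":[3.295,5.152,-0.263]}
{"k":39,"q":[-0.104,-1.232,1.828],"qd":[0.718,-2.606,1.627],"tip":[0.302,0.163,0.261],"effort":[3.222,5.211,-0.236]}
{"k":40,"q":[-0.097,-1.258,1.844],"qd":[0.665,-2.62,1.548],"tip":[0.297,0.162,0.253],"effort":[3.158,5.268,-0.209]}
{"k":41,"q":[-0.091,-1.284,1.859],"qd":[0.606,-2.628,1.472],"tip":[0.293,0.161,0.246],"effort":[3.101,5.323,-0.182]}
{"k":42,"q":[-0.085,-1.311,1.873],"qd":[0.542,-2.629,1.401],"tip":[0.289,0.159,0.238],"effort":[3.051,5.376,-0.156]}
{"k":43,"q":[-0.08,-1.337,1.887],"qd":[0.473,-2.625,1.335],"tip":[0.284,0.158,0.23],"effort":[3.007,5.424,-0.129]}
{"k":44,"q":[-0.075,-1.363,1.9],"qd":[0.399,-2.615,1.272],"tip":[0.28,0.157,0.223],"effort":[2.97,5.468,-0.103]}
{"k":45,"q":[-0.072,-1.389,1.912],"qd":[0.321,-2.6,1.214],"tip":[0.276,0.155,0.215]}
{"summary": "final tip position (m): 0.276 0.155 0.215"}


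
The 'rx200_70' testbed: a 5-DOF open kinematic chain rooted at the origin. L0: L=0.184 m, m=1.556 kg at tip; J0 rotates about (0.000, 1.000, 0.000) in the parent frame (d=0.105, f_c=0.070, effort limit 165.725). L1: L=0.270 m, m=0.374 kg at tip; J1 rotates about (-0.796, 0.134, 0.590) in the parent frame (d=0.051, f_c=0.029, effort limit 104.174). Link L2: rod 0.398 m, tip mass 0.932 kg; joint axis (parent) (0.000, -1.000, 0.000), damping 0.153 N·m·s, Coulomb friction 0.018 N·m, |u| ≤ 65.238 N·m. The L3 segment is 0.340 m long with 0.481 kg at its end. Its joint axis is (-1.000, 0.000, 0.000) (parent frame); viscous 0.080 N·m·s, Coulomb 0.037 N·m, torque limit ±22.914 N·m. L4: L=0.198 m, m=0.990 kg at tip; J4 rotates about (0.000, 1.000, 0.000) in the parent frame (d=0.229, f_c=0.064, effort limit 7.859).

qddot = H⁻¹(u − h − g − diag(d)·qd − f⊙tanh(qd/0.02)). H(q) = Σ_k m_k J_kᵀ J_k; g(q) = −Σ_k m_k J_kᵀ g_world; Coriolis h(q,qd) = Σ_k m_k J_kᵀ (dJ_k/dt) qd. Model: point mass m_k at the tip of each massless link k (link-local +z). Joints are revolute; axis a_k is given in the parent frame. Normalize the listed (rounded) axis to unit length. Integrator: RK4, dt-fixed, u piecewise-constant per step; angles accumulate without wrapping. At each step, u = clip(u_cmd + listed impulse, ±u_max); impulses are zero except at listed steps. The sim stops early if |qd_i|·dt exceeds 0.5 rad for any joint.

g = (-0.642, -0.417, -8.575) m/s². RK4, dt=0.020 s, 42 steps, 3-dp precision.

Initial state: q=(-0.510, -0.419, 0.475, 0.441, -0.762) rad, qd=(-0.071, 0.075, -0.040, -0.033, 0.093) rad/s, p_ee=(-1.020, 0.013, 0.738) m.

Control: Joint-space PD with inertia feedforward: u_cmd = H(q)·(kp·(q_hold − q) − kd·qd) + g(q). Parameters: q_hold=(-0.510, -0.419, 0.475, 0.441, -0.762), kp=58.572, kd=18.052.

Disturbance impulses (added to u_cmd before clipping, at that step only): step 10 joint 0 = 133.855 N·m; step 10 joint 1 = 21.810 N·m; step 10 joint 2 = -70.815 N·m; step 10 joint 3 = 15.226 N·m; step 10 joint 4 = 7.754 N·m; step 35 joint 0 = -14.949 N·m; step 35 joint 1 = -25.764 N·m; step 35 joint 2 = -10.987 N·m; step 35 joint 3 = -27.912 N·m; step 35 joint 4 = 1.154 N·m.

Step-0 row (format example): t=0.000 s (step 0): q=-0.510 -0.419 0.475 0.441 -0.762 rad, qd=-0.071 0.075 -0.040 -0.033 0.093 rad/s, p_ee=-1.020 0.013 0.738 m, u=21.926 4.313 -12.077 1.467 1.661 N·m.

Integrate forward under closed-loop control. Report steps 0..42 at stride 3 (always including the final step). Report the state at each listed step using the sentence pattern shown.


t=0.060 s (step 3): q=-0.512 -0.417 0.474 0.440 -0.761 rad, qd=-0.005 0.004 0.006 -0.004 0.008 rad/s, p_ee=-1.021 0.013 0.737 m, u=20.626 4.303 -11.430 1.336 1.649 N·m.
t=0.120 s (step 6): q=-0.512 -0.417 0.474 0.440 -0.761 rad, qd=0.004 -0.004 0.005 0.000 0.004 rad/s, p_ee=-1.021 0.013 0.736 m, u=20.214 4.283 -11.190 1.309 1.626 N·m.
t=0.180 s (step 9): q=-0.512 -0.417 0.474 0.440 -0.762 rad, qd=0.005 -0.004 0.003 0.001 0.004 rad/s, p_ee=-1.021 0.013 0.737 m, u=20.082 4.275 -11.110 1.302 1.617 N·m.
t=0.240 s (step 12): q=-0.423 -0.456 0.585 0.399 -0.672 rad, qd=1.928 -0.834 2.233 -0.954 1.484 rad/s, p_ee=-1.001 0.016 0.755 m, u=-15.009 -1.624 2.549 -2.820 0.336 N·m.
t=0.300 s (step 15): q=-0.373 -0.476 0.637 0.374 -0.651 rad, qd=0.136 -0.041 0.080 -0.066 -0.090 rad/s, p_ee=-0.985 0.017 0.766 m, u=8.324 2.161 -6.882 0.264 1.264 N·m.
t=0.360 s (step 18): q=-0.379 -0.474 0.629 0.377 -0.655 rad, qd=-0.239 0.081 -0.260 0.101 -0.032 rad/s, p_ee=-0.986 0.015 0.766 m, u=16.304 3.671 -9.950 1.485 1.448 N·m.
t=0.420 s (step 21): q=-0.396 -0.468 0.611 0.384 -0.657 rad, qd=-0.298 0.096 -0.305 0.123 -0.024 rad/s, p_ee=-0.992 0.014 0.763 m, u=18.994 4.224 -10.968 1.859 1.523 N·m.
t=0.480 s (step 24): q=-0.413 -0.463 0.594 0.391 -0.658 rad, qd=-0.272 0.088 -0.273 0.113 -0.024 rad/s, p_ee=-0.999 0.012 0.760 m, u=19.867 4.400 -11.292 1.916 1.553 N·m.
t=0.540 s (step 27): q=-0.428 -0.458 0.579 0.397 -0.660 rad, qd=-0.227 0.076 -0.227 0.097 -0.025 rad/s, p_ee=-1.004 0.011 0.757 m, u=20.115 4.437 -11.377 1.873 1.564 N·m.
t=0.600 s (step 30): q=-0.440 -0.454 0.567 0.402 -0.661 rad, qd=-0.184 0.064 -0.183 0.081 -0.025 rad/s, p_ee=-1.008 0.011 0.754 m, u=20.154 4.427 -11.380 1.809 1.568 N·m.
t=0.660 s (step 33): q=-0.450 -0.450 0.557 0.407 -0.663 rad, qd=-0.147 0.054 -0.147 0.067 -0.025 rad/s, p_ee=-1.012 0.010 0.752 m, u=20.129 4.405 -11.356 1.749 1.568 N·m.
t=0.720 s (step 36): q=-0.456 -0.452 0.550 0.396 -0.662 rad, qd=0.042 -0.385 -0.038 -1.366 0.180 rad/s, p_ee=-1.016 0.003 0.749 m, u=25.727 14.069 -7.212 10.906 1.159 N·m.
t=0.780 s (step 39): q=-0.460 -0.462 0.542 0.356 -0.662 rad, qd=-0.095 -0.036 -0.135 -0.183 -0.028 rad/s, p_ee=-1.025 -0.022 0.746 m, u=22.006 7.868 -9.955 4.753 1.412 N·m.
t=0.840 s (step 42): q=-0.465 -0.461 0.535 0.356 -0.663 rad, qd=-0.086 0.052 -0.086 0.127 -0.025 rad/s, p_ee=-1.027 -0.024 0.745 m.


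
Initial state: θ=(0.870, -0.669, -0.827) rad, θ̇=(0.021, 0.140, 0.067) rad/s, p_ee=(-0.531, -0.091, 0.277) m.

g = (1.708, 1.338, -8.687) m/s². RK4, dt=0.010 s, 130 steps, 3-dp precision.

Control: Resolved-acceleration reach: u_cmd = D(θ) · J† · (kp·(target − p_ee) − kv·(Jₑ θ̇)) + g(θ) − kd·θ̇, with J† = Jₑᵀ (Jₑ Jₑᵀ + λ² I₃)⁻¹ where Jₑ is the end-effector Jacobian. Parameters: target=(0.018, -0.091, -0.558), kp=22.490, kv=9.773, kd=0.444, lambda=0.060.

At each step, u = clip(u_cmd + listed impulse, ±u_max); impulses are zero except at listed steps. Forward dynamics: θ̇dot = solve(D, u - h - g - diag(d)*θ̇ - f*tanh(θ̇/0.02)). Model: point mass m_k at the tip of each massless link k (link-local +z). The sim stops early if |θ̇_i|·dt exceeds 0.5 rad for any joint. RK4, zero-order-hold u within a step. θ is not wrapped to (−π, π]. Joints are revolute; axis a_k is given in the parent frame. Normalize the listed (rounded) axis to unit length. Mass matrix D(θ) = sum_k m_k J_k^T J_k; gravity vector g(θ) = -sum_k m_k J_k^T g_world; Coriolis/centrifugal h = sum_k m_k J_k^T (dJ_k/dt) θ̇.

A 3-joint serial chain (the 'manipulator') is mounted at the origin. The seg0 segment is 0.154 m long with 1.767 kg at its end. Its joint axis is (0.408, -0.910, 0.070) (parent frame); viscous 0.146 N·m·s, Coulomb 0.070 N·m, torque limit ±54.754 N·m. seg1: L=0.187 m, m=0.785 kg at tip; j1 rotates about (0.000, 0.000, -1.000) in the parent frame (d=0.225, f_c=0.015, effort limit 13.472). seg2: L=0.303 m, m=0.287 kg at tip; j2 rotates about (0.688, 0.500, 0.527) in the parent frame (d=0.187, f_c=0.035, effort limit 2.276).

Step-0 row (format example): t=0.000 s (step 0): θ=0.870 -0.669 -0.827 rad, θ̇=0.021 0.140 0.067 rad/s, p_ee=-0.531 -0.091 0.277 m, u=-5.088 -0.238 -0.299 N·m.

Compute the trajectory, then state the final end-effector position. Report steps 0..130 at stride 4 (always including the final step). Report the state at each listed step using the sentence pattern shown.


t=0.040 s (step 4): θ=0.861 -0.698 -0.856 rad, θ̇=-0.354 -0.801 -0.989 rad/s, p_ee=-0.530 -0.088 0.274 m, u=-5.000 0.144 0.257 N·m.
t=0.080 s (step 8): θ=0.843 -0.730 -0.898 rad, θ̇=-0.523 -0.806 -1.108 rad/s, p_ee=-0.527 -0.083 0.272 m, u=-4.742 0.091 0.289 N·m.
t=0.120 s (step 12): θ=0.819 -0.763 -0.944 rad, θ̇=-0.661 -0.834 -1.163 rad/s, p_ee=-0.522 -0.076 0.273 m, u=-4.496 0.060 0.285 N·m.
t=0.160 s (step 16): θ=0.791 -0.797 -0.991 rad, θ̇=-0.776 -0.858 -1.205 rad/s, p_ee=-0.516 -0.069 0.275 m, u=-4.240 0.032 0.276 N·m.
t=0.200 s (step 20): θ=0.758 -0.832 -1.040 rad, θ̇=-0.867 -0.873 -1.242 rad/s, p_ee=-0.509 -0.061 0.279 m, u=-3.968 0.006 0.268 N·m.
t=0.240 s (step 24): θ=0.721 -0.867 -1.090 rad, θ̇=-0.938 -0.879 -1.273 rad/s, p_ee=-0.501 -0.054 0.283 m, u=-3.682 -0.018 0.261 N·m.
t=0.280 s (step 28): θ=0.683 -0.902 -1.142 rad, θ̇=-0.988 -0.875 -1.299 rad/s, p_ee=-0.492 -0.046 0.288 m, u=-3.388 -0.042 0.255 N·m.
t=0.320 s (step 32): θ=0.643 -0.937 -1.194 rad, θ̇=-1.019 -0.865 -1.320 rad/s, p_ee=-0.482 -0.038 0.294 m, u=-3.091 -0.063 0.251 N·m.
t=0.360 s (step 36): θ=0.602 -0.971 -1.247 rad, θ̇=-1.033 -0.848 -1.336 rad/s, p_ee=-0.472 -0.031 0.299 m, u=-2.797 -0.083 0.249 N·m.
t=0.400 s (step 40): θ=0.560 -1.004 -1.301 rad, θ̇=-1.033 -0.826 -1.346 rad/s, p_ee=-0.461 -0.023 0.303 m, u=-2.510 -0.101 0.248 N·m.
t=0.440 s (step 44): θ=0.519 -1.037 -1.355 rad, θ̇=-1.019 -0.800 -1.352 rad/s, p_ee=-0.450 -0.015 0.307 m, u=-2.233 -0.116 0.249 N·m.
t=0.480 s (step 48): θ=0.479 -1.068 -1.409 rad, θ̇=-0.996 -0.772 -1.354 rad/s, p_ee=-0.439 -0.008 0.311 m, u=-1.967 -0.130 0.251 N·m.
t=0.520 s (step 52): θ=0.440 -1.099 -1.463 rad, θ̇=-0.963 -0.742 -1.352 rad/s, p_ee=-0.428 -0.001 0.313 m, u=-1.715 -0.143 0.254 N·m.
t=0.560 s (step 56): θ=0.402 -1.128 -1.517 rad, θ̇=-0.924 -0.711 -1.346 rad/s, p_ee=-0.417 0.006 0.315 m, u=-1.476 -0.154 0.258 N·m.
t=0.600 s (step 60): θ=0.366 -1.155 -1.571 rad, θ̇=-0.880 -0.679 -1.337 rad/s, p_ee=-0.406 0.013 0.316 m, u=-1.250 -0.164 0.263 N·m.
t=0.640 s (step 64): θ=0.332 -1.182 -1.624 rad, θ̇=-0.830 -0.648 -1.325 rad/s, p_ee=-0.396 0.020 0.317 m, u=-1.038 -0.174 0.268 N·m.
t=0.680 s (step 68): θ=0.299 -1.207 -1.677 rad, θ̇=-0.777 -0.616 -1.309 rad/s, p_ee=-0.386 0.026 0.316 m, u=-0.839 -0.182 0.274 N·m.
t=0.720 s (step 72): θ=0.269 -1.231 -1.729 rad, θ̇=-0.721 -0.584 -1.291 rad/s, p_ee=-0.377 0.033 0.315 m, u=-0.654 -0.189 0.279 N·m.
t=0.760 s (step 76): θ=0.242 -1.254 -1.780 rad, θ̇=-0.662 -0.553 -1.270 rad/s, p_ee=-0.368 0.039 0.313 m, u=-0.482 -0.195 0.285 N·m.
t=0.800 s (step 80): θ=0.217 -1.275 -1.830 rad, θ̇=-0.600 -0.522 -1.246 rad/s, p_ee=-0.359 0.045 0.310 m, u=-0.324 -0.201 0.290 N·m.
t=0.840 s (step 84): θ=0.194 -1.296 -1.880 rad, θ̇=-0.536 -0.492 -1.220 rad/s, p_ee=-0.351 0.050 0.307 m, u=-0.179 -0.206 0.295 N·m.
t=0.880 s (step 88): θ=0.174 -1.315 -1.928 rad, θ̇=-0.469 -0.462 -1.193 rad/s, p_ee=-0.344 0.056 0.303 m, u=-0.047 -0.210 0.299 N·m.
t=0.920 s (step 92): θ=0.156 -1.333 -1.975 rad, θ̇=-0.398 -0.432 -1.163 rad/s, p_ee=-0.337 0.061 0.299 m, u=0.071 -0.213 0.303 N·m.
t=0.960 s (step 96): θ=0.142 -1.349 -2.021 rad, θ̇=-0.325 -0.404 -1.132 rad/s, p_ee=-0.331 0.066 0.294 m, u=0.175 -0.215 0.306 N·m.
t=1.000 s (step 100): θ=0.130 -1.365 -2.065 rad, θ̇=-0.248 -0.375 -1.099 rad/s, p_ee=-0.326 0.070 0.289 m, u=0.265 -0.216 0.308 N·m.
t=1.040 s (step 104): θ=0.122 -1.379 -2.109 rad, θ̇=-0.167 -0.348 -1.064 rad/s, p_ee=-0.321 0.075 0.283 m, u=0.340 -0.216 0.310 N·m.
t=1.080 s (step 108): θ=0.117 -1.393 -2.151 rad, θ̇=-0.082 -0.321 -1.028 rad/s, p_ee=-0.317 0.079 0.277 m, u=0.400 -0.215 0.310 N·m.
t=1.120 s (step 112): θ=0.116 -1.405 -2.191 rad, θ̇=0.004 -0.300 -0.994 rad/s, p_ee=-0.314 0.083 0.271 m, u=0.451 -0.210 0.310 N·m.
t=1.160 s (step 116): θ=0.117 -1.417 -2.230 rad, θ̇=0.075 -0.285 -0.955 rad/s, p_ee=-0.311 0.086 0.264 m, u=0.528 -0.205 0.307 N·m.
t=1.200 s (step 120): θ=0.122 -1.428 -2.267 rad, θ̇=0.160 -0.262 -0.913 rad/s, p_ee=-0.310 0.089 0.257 m, u=0.571 -0.201 0.303 N·m.
t=1.240 s (step 124): θ=0.130 -1.438 -2.303 rad, θ̇=0.257 -0.239 -0.872 rad/s, p_ee=-0.308 0.091 0.249 m, u=0.584 -0.196 0.298 N·m.
t=1.280 s (step 128): θ=0.143 -1.447 -2.337 rad, θ̇=0.363 -0.219 -0.830 rad/s, p_ee=-0.308 0.093 0.241 m, u=0.570 -0.189 0.292 N·m.
t=1.300 s (step 130): θ=0.150 -1.451 -2.353 rad, θ̇=0.419 -0.209 -0.809 rad/s, p_ee=-0.308 0.094 0.237 m.
final p_ee position (m): -0.308 0.094 0.237


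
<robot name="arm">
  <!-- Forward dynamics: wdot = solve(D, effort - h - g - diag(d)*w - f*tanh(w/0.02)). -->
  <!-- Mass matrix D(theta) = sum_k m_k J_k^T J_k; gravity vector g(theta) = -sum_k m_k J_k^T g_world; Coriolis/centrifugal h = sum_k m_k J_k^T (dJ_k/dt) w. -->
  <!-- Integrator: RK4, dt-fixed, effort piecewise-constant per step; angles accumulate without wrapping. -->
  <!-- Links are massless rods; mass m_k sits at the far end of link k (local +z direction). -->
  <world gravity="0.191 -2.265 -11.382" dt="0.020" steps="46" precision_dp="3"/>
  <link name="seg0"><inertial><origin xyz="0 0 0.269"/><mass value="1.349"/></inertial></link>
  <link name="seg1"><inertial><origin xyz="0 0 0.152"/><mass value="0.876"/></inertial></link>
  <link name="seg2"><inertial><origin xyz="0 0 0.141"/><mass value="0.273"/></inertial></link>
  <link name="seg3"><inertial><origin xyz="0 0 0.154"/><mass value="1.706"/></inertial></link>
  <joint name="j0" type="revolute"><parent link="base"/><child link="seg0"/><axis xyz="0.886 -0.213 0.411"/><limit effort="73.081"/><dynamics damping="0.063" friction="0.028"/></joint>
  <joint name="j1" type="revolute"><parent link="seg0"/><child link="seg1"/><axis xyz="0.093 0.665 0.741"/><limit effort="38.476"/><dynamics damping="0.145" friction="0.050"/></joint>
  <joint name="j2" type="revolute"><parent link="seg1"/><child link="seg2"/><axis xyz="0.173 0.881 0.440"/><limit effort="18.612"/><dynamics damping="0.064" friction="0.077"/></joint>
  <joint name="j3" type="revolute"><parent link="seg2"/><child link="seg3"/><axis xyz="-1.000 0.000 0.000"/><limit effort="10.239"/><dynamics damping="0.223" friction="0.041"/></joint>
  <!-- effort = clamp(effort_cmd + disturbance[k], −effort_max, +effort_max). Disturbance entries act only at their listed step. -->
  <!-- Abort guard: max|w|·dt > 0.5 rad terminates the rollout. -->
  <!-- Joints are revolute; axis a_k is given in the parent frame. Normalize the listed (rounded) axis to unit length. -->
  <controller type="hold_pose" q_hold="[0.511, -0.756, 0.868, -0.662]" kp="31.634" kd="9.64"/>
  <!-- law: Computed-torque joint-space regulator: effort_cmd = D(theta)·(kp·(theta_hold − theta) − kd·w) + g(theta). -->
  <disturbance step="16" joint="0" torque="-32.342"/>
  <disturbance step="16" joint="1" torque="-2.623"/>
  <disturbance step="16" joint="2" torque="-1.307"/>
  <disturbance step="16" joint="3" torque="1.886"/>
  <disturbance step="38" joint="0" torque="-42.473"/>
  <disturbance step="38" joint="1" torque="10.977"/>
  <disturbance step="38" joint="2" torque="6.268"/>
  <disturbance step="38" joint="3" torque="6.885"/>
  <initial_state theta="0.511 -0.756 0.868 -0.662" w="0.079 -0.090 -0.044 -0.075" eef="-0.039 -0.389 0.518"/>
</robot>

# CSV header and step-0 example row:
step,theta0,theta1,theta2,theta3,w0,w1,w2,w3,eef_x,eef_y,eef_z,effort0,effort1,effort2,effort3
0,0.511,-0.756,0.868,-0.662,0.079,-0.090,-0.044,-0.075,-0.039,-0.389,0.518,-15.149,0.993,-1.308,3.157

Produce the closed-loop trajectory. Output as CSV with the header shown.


step,theta0,theta1,theta2,theta3,w0,w1,w2,w3,eef_x,eef_y,eef_z,effort0,effort1,effort2,effort3
1,0.513,-0.759,0.868,-0.662,0.057,-0.000,-0.123,-0.128,-0.040,-0.390,0.517,-15.073,0.958,-1.321,3.139
2,0.514,-0.760,0.868,-0.663,0.043,0.037,-0.144,-0.134,-0.041,-0.390,0.517,-15.004,0.930,-1.333,3.123
3,0.515,-0.761,0.868,-0.663,0.031,0.054,-0.143,-0.126,-0.041,-0.391,0.517,-14.940,0.907,-1.344,3.108
4,0.515,-0.762,0.868,-0.663,0.021,0.066,-0.140,-0.119,-0.041,-0.391,0.516,-14.883,0.887,-1.354,3.096
5,0.516,-0.763,0.867,-0.663,0.013,0.076,-0.137,-0.113,-0.042,-0.391,0.516,-14.832,0.870,-1.363,3.085
6,0.516,-0.763,0.867,-0.662,0.006,0.084,-0.133,-0.108,-0.042,-0.392,0.516,-14.785,0.854,-1.371,3.076
7,0.517,-0.764,0.867,-0.662,-0.000,0.090,-0.130,-0.105,-0.042,-0.392,0.516,-14.744,0.840,-1.379,3.068
8,0.517,-0.764,0.867,-0.662,-0.005,0.095,-0.127,-0.102,-0.042,-0.392,0.516,-14.707,0.828,-1.386,3.061
9,0.517,-0.764,0.868,-0.661,-0.010,0.099,-0.124,-0.101,-0.042,-0.392,0.516,-14.674,0.817,-1.393,3.055
10,0.517,-0.765,0.868,-0.661,-0.013,0.102,-0.122,-0.099,-0.042,-0.392,0.516,-14.644,0.808,-1.398,3.050
11,0.517,-0.765,0.868,-0.660,-0.015,0.104,-0.119,-0.098,-0.042,-0.392,0.516,-14.618,0.800,-1.404,3.046
12,0.517,-0.765,0.868,-0.660,-0.018,0.106,-0.118,-0.097,-0.042,-0.392,0.516,-14.595,0.793,-1.409,3.042
13,0.517,-0.765,0.869,-0.659,-0.019,0.107,-0.116,-0.097,-0.042,-0.392,0.516,-14.574,0.787,-1.413,3.039
14,0.517,-0.765,0.869,-0.659,-0.020,0.108,-0.115,-0.097,-0.042,-0.392,0.516,-14.556,0.781,-1.417,3.036
15,0.516,-0.765,0.869,-0.658,-0.021,0.108,-0.114,-0.097,-0.042,-0.391,0.516,-14.540,0.777,-1.421,3.034
16,0.516,-0.765,0.870,-0.658,-0.022,0.109,-0.113,-0.097,-0.042,-0.391,0.516,-46.868,-1.850,-2.731,4.918
17,0.506,-0.767,0.873,-0.676,-0.991,-0.275,0.362,-1.723,-0.042,-0.387,0.517,-7.940,1.280,-1.186,2.614
18,0.489,-0.774,0.882,-0.702,-0.743,-0.365,0.458,-0.932,-0.043,-0.380,0.518,-8.557,1.177,-1.241,2.618
19,0.476,-0.780,0.890,-0.716,-0.564,-0.252,0.312,-0.573,-0.044,-0.374,0.520,-9.142,1.084,-1.290,2.639
20,0.466,-0.784,0.894,-0.726,-0.423,-0.112,0.136,-0.377,-0.044,-0.370,0.521,-9.691,1.004,-1.332,2.666
21,0.459,-0.785,0.895,-0.732,-0.302,-0.058,0.069,-0.185,-0.045,-0.367,0.523,-10.203,0.939,-1.371,2.697
22,0.454,-0.785,0.895,-0.735,-0.196,-0.121,0.148,0.032,-0.045,-0.364,0.524,-10.678,0.890,-1.413,2.735
23,0.450,-0.785,0.896,-0.736,-0.117,-0.108,0.135,0.116,-0.045,-0.363,0.525,-11.114,0.849,-1.449,2.776
24,0.448,-0.785,0.895,-0.736,-0.054,-0.081,0.105,0.158,-0.045,-0.362,0.526,-11.514,0.814,-1.479,2.815
25,0.447,-0.784,0.894,-0.735,-0.002,-0.056,0.077,0.181,-0.045,-0.361,0.526,-11.876,0.786,-1.503,2.850
26,0.448,-0.783,0.893,-0.734,0.038,-0.035,0.053,0.193,-0.045,-0.361,0.527,-12.199,0.763,-1.521,2.883
27,0.448,-0.781,0.891,-0.733,0.070,-0.018,0.035,0.199,-0.045,-0.362,0.527,-12.487,0.745,-1.535,2.911
28,0.450,-0.779,0.889,-0.731,0.095,-0.009,0.024,0.202,-0.045,-0.362,0.527,-12.745,0.731,-1.545,2.937
29,0.452,-0.777,0.887,-0.729,0.113,0.005,0.008,0.189,-0.045,-0.363,0.526,-12.975,0.721,-1.553,2.961
30,0.454,-0.775,0.885,-0.728,0.123,0.026,-0.016,0.151,-0.045,-0.364,0.526,-13.179,0.714,-1.559,2.986
31,0.457,-0.775,0.885,-0.725,0.122,0.117,-0.126,0.038,-0.044,-0.365,0.526,-13.360,0.708,-1.563,3.008
32,0.459,-0.774,0.885,-0.722,0.126,0.135,-0.148,0.011,-0.044,-0.367,0.525,-13.520,0.705,-1.565,3.025
33,0.462,-0.773,0.884,-0.720,0.128,0.155,-0.174,-0.013,-0.044,-0.368,0.525,-13.661,0.702,-1.565,3.037
34,0.465,-0.772,0.883,-0.718,0.129,0.171,-0.195,-0.026,-0.044,-0.369,0.524,-13.785,0.700,-1.561,3.046
35,0.467,-0.771,0.881,-0.716,0.129,0.176,-0.201,-0.028,-0.043,-0.370,0.524,-13.894,0.699,-1.557,3.053
36,0.470,-0.770,0.880,-0.714,0.127,0.176,-0.204,-0.029,-0.043,-0.372,0.523,-13.989,0.700,-1.552,3.058
37,0.473,-0.768,0.879,-0.712,0.124,0.176,-0.204,-0.030,-0.043,-0.373,0.523,-14.071,0.701,-1.547,3.063
38,0.476,-0.767,0.877,-0.711,0.120,0.174,-0.203,-0.031,-0.043,-0.374,0.522,-56.615,11.680,4.727,9.951
39,0.469,-0.757,0.879,-0.705,-0.834,0.975,0.216,0.391,-0.039,-0.370,0.526,-5.598,-1.496,-2.818,1.696
40,0.454,-0.738,0.882,-0.699,-0.653,0.857,0.054,0.255,-0.033,-0.363,0.532,-6.510,-1.245,-2.692,1.873
41,0.442,-0.723,0.882,-0.695,-0.489,0.617,0.095,0.260,-0.028,-0.357,0.536,-7.351,-1.013,-2.584,2.036
42,0.434,-0.711,0.883,-0.691,-0.354,0.451,0.087,0.212,-0.024,-0.352,0.540,-8.123,-0.800,-2.481,2.184
43,0.428,-0.703,0.884,-0.688,-0.236,0.269,0.135,0.218,-0.021,-0.349,0.542,-8.831,-0.606,-2.388,2.314
44,0.424,-0.698,0.885,-0.685,-0.141,0.171,0.107,0.166,-0.019,-0.347,0.544,-9.478,-0.430,-2.296,2.430
45,0.422,-0.694,0.886,-0.683,-0.059,0.058,0.126,0.157,-0.018,-0.346,0.545,-10.068,-0.271,-2.214,2.533
46,0.421,-0.692,0.886,-0.682,0.006,0.010,0.086,0.115,-0.017,-0.345,0.545,,,,


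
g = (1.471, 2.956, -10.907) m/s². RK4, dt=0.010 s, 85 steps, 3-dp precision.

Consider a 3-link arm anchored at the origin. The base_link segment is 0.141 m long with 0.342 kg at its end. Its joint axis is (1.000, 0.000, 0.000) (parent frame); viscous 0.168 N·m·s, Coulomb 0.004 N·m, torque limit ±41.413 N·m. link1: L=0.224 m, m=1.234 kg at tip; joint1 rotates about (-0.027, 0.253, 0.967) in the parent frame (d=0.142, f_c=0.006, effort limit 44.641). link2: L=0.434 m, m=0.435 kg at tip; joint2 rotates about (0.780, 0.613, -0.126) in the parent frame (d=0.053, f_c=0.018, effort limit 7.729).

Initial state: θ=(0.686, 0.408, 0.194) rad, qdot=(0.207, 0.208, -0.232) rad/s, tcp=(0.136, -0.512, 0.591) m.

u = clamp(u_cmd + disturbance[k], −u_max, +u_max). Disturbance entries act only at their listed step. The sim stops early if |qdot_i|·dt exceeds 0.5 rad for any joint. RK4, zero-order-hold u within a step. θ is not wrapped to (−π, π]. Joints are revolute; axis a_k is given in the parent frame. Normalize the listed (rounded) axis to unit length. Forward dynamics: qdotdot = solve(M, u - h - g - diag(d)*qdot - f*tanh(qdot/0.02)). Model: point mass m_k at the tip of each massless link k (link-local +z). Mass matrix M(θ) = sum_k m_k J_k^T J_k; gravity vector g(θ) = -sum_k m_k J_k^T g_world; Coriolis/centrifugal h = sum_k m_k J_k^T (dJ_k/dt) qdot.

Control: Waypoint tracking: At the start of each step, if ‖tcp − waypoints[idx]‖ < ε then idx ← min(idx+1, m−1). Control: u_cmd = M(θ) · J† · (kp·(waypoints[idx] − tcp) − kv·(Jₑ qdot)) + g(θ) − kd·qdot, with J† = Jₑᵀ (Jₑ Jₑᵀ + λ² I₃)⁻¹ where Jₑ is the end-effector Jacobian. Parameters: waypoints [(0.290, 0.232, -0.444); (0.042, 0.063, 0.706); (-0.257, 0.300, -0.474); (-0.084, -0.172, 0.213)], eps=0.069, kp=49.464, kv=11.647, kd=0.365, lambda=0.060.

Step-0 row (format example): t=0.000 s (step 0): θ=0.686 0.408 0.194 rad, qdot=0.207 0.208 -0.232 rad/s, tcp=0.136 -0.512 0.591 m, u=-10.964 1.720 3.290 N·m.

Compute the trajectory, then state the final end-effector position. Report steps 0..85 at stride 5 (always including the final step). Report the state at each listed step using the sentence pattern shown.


t=0.050 s (step 5): θ=0.635 0.320 0.315 rad, qdot=-2.197 -2.684 4.552 rad/s, tcp=0.158 -0.507 0.581 m, u=-17.769 1.994 0.186 N·m.
t=0.100 s (step 10): θ=0.431 0.153 0.674 rad, qdot=-6.033 -3.246 9.705 rad/s, tcp=0.209 -0.464 0.556 m, u=-17.133 0.992 -0.960 N·m.
t=0.150 s (step 15): θ=0.085 0.068 1.184 rad, qdot=-7.208 -0.069 9.772 rad/s, tcp=0.248 -0.362 0.500 m, u=0.560 -1.031 -0.318 N·m.
t=0.200 s (step 20): θ=-0.258 0.129 1.612 rad, qdot=-6.457 2.327 7.282 rad/s, tcp=0.273 -0.241 0.423 m, u=6.000 -1.927 -0.022 N·m.
t=0.250 s (step 25): θ=-0.559 0.289 1.917 rad, qdot=-5.605 3.994 4.972 rad/s, tcp=0.292 -0.137 0.336 m, u=6.519 -2.379 0.013 N·m.
t=0.300 s (step 30): θ=-0.824 0.515 2.113 rad, qdot=-5.091 4.882 2.923 rad/s, tcp=0.306 -0.059 0.247 m, u=5.292 -2.458 0.201 N·m.
t=0.350 s (step 35): θ=-1.080 0.759 2.213 rad, qdot=-5.283 4.651 1.137 rad/s, tcp=0.317 -0.004 0.165 m, u=2.697 -1.982 0.605 N·m.
t=0.400 s (step 40): θ=-1.372 0.964 2.233 rad, qdot=-6.642 3.451 -0.295 rad/s, tcp=0.330 0.035 0.093 m, u=-1.912 -0.893 1.150 N·m.
t=0.450 s (step 45): θ=-1.769 1.093 2.190 rad, qdot=-9.386 1.571 -1.357 rad/s, tcp=0.349 0.060 0.026 m, u=-5.646 0.243 1.792 N·m.
t=0.500 s (step 50): θ=-2.309 1.113 2.107 rad, qdot=-12.030 -0.820 -1.786 rad/s, tcp=0.373 0.069 -0.036 m, u=-5.035 0.737 2.397 N·m.
t=0.550 s (step 55): θ=-2.953 1.010 2.036 rad, qdot=-13.413 -3.205 -0.816 rad/s, tcp=0.390 0.067 -0.096 m, u=-1.048 1.050 2.506 N·m.
t=0.600 s (step 60): θ=-3.568 0.823 2.034 rad, qdot=-10.272 -3.896 0.540 rad/s, tcp=0.377 0.055 -0.163 m, u=12.748 0.402 2.157 N·m.
t=0.650 s (step 65): θ=-3.938 0.649 2.061 rad, qdot=-4.619 -2.947 0.354 rad/s, tcp=0.345 0.032 -0.220 m, u=10.391 0.950 1.950 N·m.
t=0.700 s (step 70): θ=-4.063 0.528 2.064 rad, qdot=-0.762 -1.940 -0.215 rad/s, tcp=0.321 0.020 -0.259 m, u=3.837 1.233 1.744 N·m.
t=0.750 s (step 75): θ=-4.047 0.447 2.043 rad, qdot=1.154 -1.362 -0.583 rad/s, tcp=0.308 0.030 -0.286 m, u=-0.948 1.370 1.526 N·m.
t=0.800 s (step 80): θ=-3.968 0.387 2.008 rad, qdot=1.877 -1.074 -0.794 rad/s, tcp=0.301 0.053 -0.309 m, u=-3.628 1.473 1.410 N·m.
t=0.850 s (step 85): θ=-3.870 0.338 1.966 rad, qdot=1.971 -0.889 -0.896 rad/s, tcp=0.297 0.082 -0.327 m.
final tcp position (m): 0.297 0.082 -0.327
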